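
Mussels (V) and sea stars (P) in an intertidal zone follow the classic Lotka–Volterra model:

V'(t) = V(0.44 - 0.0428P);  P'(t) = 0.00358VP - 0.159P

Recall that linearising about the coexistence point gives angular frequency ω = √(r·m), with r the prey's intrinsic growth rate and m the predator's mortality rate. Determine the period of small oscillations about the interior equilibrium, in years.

Here r = 0.44 and m = 0.159, so r·m = 0.07.
ω = √0.07 = 0.264 per year, hence T = 2π/ω ≈ 23.8 years.

T ≈ 23.8 years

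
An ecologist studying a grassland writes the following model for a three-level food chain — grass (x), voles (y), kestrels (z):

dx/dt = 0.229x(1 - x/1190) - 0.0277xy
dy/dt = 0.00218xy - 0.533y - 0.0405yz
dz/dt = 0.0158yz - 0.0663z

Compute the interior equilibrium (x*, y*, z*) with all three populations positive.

x* ≈ 586, y* ≈ 4.2, z* ≈ 18.4

From dz/dt = 0: 0.0158y* = 0.0663, so y* = 4.2.
From dx/dt = 0: 0.229(1 - x*/1190) = 0.0277·4.2, giving x* = 1190·(1 - 0.508) = 586.
From dy/dt = 0: 0.00218·586 - 0.533 = 0.0405z*, so z* = 0.744/0.0405 = 18.4.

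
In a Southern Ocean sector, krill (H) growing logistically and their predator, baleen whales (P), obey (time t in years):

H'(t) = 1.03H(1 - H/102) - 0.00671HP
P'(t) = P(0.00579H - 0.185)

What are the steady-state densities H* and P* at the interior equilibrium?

H* ≈ 32, P* ≈ 105

From dP/dt = 0 with P > 0: 0.00579H* = 0.185, so H* = 32.
Substitute into dH/dt = 0: 1.03(1 - 32/102) = 0.00671P*.
The bracket is 0.687, giving P* = 0.707/0.00671 = 105.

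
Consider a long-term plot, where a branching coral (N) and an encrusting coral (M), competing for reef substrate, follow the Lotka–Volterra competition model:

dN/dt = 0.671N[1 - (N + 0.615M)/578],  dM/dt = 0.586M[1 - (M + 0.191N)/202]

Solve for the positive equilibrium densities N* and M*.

Setting both brackets to zero gives the nullclines N + 0.615M = 578 and 0.191N + M = 202.
Substituting M = 202 - 0.191N into the first: N(1 - 0.615·0.191) = 578 - 0.615·202.
So N* = 454/0.883 = 514, and then M* = 202 - 0.191·514 = 104.

N* ≈ 514, M* ≈ 104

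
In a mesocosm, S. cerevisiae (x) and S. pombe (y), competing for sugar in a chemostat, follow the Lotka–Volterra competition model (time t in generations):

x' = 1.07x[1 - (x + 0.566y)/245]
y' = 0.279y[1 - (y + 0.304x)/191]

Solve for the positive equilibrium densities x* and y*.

x* ≈ 165, y* ≈ 141

Setting both brackets to zero gives the nullclines x + 0.566y = 245 and 0.304x + y = 191.
Substituting y = 191 - 0.304x into the first: x(1 - 0.566·0.304) = 245 - 0.566·191.
So x* = 137/0.828 = 165, and then y* = 191 - 0.304·165 = 141.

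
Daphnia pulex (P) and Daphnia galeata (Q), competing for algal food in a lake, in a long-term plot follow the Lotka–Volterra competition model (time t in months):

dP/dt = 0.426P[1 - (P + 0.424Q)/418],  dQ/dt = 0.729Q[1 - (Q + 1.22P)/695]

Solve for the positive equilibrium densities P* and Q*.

P* ≈ 255, Q* ≈ 383

Setting both brackets to zero gives the nullclines P + 0.424Q = 418 and 1.22P + Q = 695.
Substituting Q = 695 - 1.22P into the first: P(1 - 0.424·1.22) = 418 - 0.424·695.
So P* = 123/0.483 = 255, and then Q* = 695 - 1.22·255 = 383.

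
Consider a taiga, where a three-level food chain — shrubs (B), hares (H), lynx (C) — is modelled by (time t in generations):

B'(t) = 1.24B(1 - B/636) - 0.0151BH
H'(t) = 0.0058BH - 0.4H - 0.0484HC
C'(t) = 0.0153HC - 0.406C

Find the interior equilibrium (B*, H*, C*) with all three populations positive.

B* ≈ 430, H* ≈ 26.5, C* ≈ 43.3

From dC/dt = 0: 0.0153H* = 0.406, so H* = 26.5.
From dB/dt = 0: 1.24(1 - B*/636) = 0.0151·26.5, giving B* = 636·(1 - 0.323) = 430.
From dH/dt = 0: 0.0058·430 - 0.4 = 0.0484C*, so C* = 2.1/0.0484 = 43.3.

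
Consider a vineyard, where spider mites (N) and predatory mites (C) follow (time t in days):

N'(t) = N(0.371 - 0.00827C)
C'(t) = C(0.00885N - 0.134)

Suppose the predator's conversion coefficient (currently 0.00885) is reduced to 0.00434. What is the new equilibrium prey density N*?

At the interior fixed point, setting dC/dt = 0 with C > 0 fixes N* = (predator death rate)/(NC coefficient) — independent of the other coefficients.
With the change, N* = 0.134/0.00434 = 30.9; it rises from 15.1.

N* ≈ 30.9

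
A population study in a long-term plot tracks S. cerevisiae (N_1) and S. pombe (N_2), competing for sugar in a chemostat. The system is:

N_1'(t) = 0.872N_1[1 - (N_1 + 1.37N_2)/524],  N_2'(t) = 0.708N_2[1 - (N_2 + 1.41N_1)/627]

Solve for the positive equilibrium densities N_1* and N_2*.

N_1* ≈ 360, N_2* ≈ 120

Setting both brackets to zero gives the nullclines N_1 + 1.37N_2 = 524 and 1.41N_1 + N_2 = 627.
Substituting N_2 = 627 - 1.41N_1 into the first: N_1(1 - 1.37·1.41) = 524 - 1.37·627.
So N_1* = -335/-0.932 = 360, and then N_2* = 627 - 1.41·360 = 120.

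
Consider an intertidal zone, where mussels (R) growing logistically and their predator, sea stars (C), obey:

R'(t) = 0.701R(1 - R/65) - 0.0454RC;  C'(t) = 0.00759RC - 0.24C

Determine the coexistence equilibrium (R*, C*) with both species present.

R* ≈ 31.6, C* ≈ 7.93

From dC/dt = 0 with C > 0: 0.00759R* = 0.24, so R* = 31.6.
Substitute into dR/dt = 0: 0.701(1 - 31.6/65) = 0.0454C*.
The bracket is 0.514, giving C* = 0.36/0.0454 = 7.93.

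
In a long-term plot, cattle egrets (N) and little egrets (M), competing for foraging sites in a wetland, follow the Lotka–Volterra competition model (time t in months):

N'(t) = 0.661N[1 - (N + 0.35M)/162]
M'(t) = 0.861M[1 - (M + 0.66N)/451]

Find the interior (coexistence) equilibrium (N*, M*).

Setting both brackets to zero gives the nullclines N + 0.35M = 162 and 0.66N + M = 451.
Substituting M = 451 - 0.66N into the first: N(1 - 0.35·0.66) = 162 - 0.35·451.
So N* = 4.15/0.769 = 5.4, and then M* = 451 - 0.66·5.4 = 447.

N* ≈ 5.4, M* ≈ 447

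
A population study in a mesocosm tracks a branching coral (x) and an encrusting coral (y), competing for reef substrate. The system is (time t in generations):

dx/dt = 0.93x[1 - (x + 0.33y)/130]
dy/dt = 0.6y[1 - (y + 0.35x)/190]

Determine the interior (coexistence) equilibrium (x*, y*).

x* ≈ 76.1, y* ≈ 163

Setting both brackets to zero gives the nullclines x + 0.33y = 130 and 0.35x + y = 190.
Substituting y = 190 - 0.35x into the first: x(1 - 0.33·0.35) = 130 - 0.33·190.
So x* = 67.3/0.885 = 76.1, and then y* = 190 - 0.35·76.1 = 163.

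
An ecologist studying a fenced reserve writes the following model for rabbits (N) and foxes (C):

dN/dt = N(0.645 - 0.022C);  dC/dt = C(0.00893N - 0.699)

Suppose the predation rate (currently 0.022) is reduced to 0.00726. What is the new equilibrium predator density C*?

At the interior fixed point, setting dN/dt = 0 with N > 0 fixes C* = (prey growth rate)/(NC coefficient) — independent of the other coefficients.
With the change, C* = 0.645/0.00726 = 88.8; it rises from 29.3.

C* ≈ 88.8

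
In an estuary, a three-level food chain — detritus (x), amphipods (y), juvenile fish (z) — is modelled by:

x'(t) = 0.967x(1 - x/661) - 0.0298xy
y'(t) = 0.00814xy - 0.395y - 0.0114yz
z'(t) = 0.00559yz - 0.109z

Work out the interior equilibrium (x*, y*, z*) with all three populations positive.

From dz/dt = 0: 0.00559y* = 0.109, so y* = 19.5.
From dx/dt = 0: 0.967(1 - x*/661) = 0.0298·19.5, giving x* = 661·(1 - 0.601) = 264.
From dy/dt = 0: 0.00814·264 - 0.395 = 0.0114z*, so z* = 1.75/0.0114 = 154.

x* ≈ 264, y* ≈ 19.5, z* ≈ 154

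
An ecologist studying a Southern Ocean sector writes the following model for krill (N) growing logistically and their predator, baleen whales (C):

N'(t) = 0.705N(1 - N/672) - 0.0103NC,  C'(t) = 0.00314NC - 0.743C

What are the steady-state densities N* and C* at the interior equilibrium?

From dC/dt = 0 with C > 0: 0.00314N* = 0.743, so N* = 237.
Substitute into dN/dt = 0: 0.705(1 - 237/672) = 0.0103C*.
The bracket is 0.648, giving C* = 0.457/0.0103 = 44.3.

N* ≈ 237, C* ≈ 44.3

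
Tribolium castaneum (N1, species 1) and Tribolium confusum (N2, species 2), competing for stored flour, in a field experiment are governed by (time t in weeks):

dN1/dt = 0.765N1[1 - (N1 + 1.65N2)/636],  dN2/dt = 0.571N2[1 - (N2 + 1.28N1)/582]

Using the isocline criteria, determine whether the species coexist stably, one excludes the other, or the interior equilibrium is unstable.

unstable coexistence (outcome depends on initial conditions)

Compare the nullcline intercepts: K1/α12 = 636/1.65 = 385 < K2 = 582; K2/α21 = 582/1.28 = 455 < K1 = 636.
Since both are reversed, neither can invade when rare; the interior point is a saddle.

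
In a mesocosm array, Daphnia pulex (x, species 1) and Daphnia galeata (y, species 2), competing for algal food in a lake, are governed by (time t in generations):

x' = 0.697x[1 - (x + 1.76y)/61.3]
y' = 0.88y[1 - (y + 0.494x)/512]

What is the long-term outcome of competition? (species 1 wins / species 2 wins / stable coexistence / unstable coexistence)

species 2 excludes species 1

Compare the nullcline intercepts: K1/α12 = 61.3/1.76 = 34.8 < K2 = 512; K2/α21 = 512/0.494 = 1040 > K1 = 61.3.
Since the inequalities point opposite ways, species 2 can invade but species 1 cannot.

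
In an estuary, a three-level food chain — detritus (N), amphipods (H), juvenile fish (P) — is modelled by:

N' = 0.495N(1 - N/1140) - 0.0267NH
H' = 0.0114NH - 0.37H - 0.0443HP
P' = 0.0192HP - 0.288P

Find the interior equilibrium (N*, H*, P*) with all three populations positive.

From dP/dt = 0: 0.0192H* = 0.288, so H* = 15.
From dN/dt = 0: 0.495(1 - N*/1140) = 0.0267·15, giving N* = 1140·(1 - 0.809) = 218.
From dH/dt = 0: 0.0114·218 - 0.37 = 0.0443P*, so P* = 2.11/0.0443 = 47.7.

N* ≈ 218, H* ≈ 15, P* ≈ 47.7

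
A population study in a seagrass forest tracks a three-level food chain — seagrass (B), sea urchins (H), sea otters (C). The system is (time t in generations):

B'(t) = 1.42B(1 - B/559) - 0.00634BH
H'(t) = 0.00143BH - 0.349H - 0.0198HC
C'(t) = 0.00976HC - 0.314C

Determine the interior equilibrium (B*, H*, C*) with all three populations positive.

B* ≈ 479, H* ≈ 32.2, C* ≈ 16.9

From dC/dt = 0: 0.00976H* = 0.314, so H* = 32.2.
From dB/dt = 0: 1.42(1 - B*/559) = 0.00634·32.2, giving B* = 559·(1 - 0.144) = 479.
From dH/dt = 0: 0.00143·479 - 0.349 = 0.0198C*, so C* = 0.336/0.0198 = 16.9.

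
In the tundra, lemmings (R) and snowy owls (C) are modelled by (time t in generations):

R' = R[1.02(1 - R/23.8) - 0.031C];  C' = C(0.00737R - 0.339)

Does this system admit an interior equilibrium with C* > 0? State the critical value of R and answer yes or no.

Threshold R = 46; K < 46, so no, the predator goes extinct.

The predator equation gives dC/dt > 0 only when R > 0.339/0.00737 = 46.
Without the predator, R → K = 23.8. Since 23.8 < 46, the predator cannot invade.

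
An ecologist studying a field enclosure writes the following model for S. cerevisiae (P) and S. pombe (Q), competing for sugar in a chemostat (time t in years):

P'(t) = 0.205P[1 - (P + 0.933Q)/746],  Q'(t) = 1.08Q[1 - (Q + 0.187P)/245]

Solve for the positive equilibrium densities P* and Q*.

Setting both brackets to zero gives the nullclines P + 0.933Q = 746 and 0.187P + Q = 245.
Substituting Q = 245 - 0.187P into the first: P(1 - 0.933·0.187) = 746 - 0.933·245.
So P* = 517/0.826 = 627, and then Q* = 245 - 0.187·627 = 128.

P* ≈ 627, Q* ≈ 128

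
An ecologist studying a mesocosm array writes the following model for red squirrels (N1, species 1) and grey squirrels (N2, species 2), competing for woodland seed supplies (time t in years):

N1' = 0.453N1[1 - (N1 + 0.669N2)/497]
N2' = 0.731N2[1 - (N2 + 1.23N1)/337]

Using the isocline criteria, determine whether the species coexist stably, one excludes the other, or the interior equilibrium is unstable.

species 1 excludes species 2

Compare the nullcline intercepts: K1/α12 = 497/0.669 = 743 > K2 = 337; K2/α21 = 337/1.23 = 274 < K1 = 497.
Since the inequalities point opposite ways, species 1 can invade but species 2 cannot.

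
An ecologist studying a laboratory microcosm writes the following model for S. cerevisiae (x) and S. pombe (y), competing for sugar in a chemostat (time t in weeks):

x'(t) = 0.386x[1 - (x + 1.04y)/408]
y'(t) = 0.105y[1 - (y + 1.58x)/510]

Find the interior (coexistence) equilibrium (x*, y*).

x* ≈ 190, y* ≈ 209

Setting both brackets to zero gives the nullclines x + 1.04y = 408 and 1.58x + y = 510.
Substituting y = 510 - 1.58x into the first: x(1 - 1.04·1.58) = 408 - 1.04·510.
So x* = -122/-0.643 = 190, and then y* = 510 - 1.58·190 = 209.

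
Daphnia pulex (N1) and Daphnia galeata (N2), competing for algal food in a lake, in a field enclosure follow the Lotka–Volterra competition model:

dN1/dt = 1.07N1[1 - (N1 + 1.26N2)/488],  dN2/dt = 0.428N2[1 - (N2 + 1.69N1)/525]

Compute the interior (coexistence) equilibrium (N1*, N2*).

N1* ≈ 154, N2* ≈ 265

Setting both brackets to zero gives the nullclines N1 + 1.26N2 = 488 and 1.69N1 + N2 = 525.
Substituting N2 = 525 - 1.69N1 into the first: N1(1 - 1.26·1.69) = 488 - 1.26·525.
So N1* = -174/-1.13 = 154, and then N2* = 525 - 1.69·154 = 265.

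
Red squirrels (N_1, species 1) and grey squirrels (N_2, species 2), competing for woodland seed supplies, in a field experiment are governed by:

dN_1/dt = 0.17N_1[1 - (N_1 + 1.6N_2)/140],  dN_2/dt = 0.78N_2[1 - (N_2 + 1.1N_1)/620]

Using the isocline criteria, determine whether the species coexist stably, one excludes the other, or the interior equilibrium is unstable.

species 2 excludes species 1

Compare the nullcline intercepts: K1/α12 = 140/1.6 = 87.5 < K2 = 620; K2/α21 = 620/1.1 = 564 > K1 = 140.
Since the inequalities point opposite ways, species 2 can invade but species 1 cannot.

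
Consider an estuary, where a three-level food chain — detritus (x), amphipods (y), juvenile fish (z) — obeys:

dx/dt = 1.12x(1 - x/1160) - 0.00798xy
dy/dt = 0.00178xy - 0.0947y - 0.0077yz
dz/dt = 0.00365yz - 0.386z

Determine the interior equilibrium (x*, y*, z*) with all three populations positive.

From dz/dt = 0: 0.00365y* = 0.386, so y* = 106.
From dx/dt = 0: 1.12(1 - x*/1160) = 0.00798·106, giving x* = 1160·(1 - 0.753) = 286.
From dy/dt = 0: 0.00178·286 - 0.0947 = 0.0077z*, so z* = 0.414/0.0077 = 53.8.

x* ≈ 286, y* ≈ 106, z* ≈ 53.8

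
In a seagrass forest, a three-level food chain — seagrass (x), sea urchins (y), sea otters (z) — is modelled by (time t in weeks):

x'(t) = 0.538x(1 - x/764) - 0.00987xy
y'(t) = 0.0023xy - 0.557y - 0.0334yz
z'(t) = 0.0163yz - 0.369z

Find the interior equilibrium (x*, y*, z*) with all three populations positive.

x* ≈ 447, y* ≈ 22.6, z* ≈ 14.1

From dz/dt = 0: 0.0163y* = 0.369, so y* = 22.6.
From dx/dt = 0: 0.538(1 - x*/764) = 0.00987·22.6, giving x* = 764·(1 - 0.415) = 447.
From dy/dt = 0: 0.0023·447 - 0.557 = 0.0334z*, so z* = 0.47/0.0334 = 14.1.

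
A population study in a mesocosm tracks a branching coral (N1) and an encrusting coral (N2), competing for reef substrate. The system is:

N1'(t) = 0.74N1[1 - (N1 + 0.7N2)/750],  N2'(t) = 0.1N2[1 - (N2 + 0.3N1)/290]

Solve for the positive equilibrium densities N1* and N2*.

Setting both brackets to zero gives the nullclines N1 + 0.7N2 = 750 and 0.3N1 + N2 = 290.
Substituting N2 = 290 - 0.3N1 into the first: N1(1 - 0.7·0.3) = 750 - 0.7·290.
So N1* = 547/0.79 = 692, and then N2* = 290 - 0.3·692 = 82.3.

N1* ≈ 692, N2* ≈ 82.3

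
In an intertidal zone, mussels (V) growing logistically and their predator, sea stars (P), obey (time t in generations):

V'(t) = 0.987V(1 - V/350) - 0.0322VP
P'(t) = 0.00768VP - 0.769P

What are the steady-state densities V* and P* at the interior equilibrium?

V* ≈ 100, P* ≈ 21.9

From dP/dt = 0 with P > 0: 0.00768V* = 0.769, so V* = 100.
Substitute into dV/dt = 0: 0.987(1 - 100/350) = 0.0322P*.
The bracket is 0.714, giving P* = 0.705/0.0322 = 21.9.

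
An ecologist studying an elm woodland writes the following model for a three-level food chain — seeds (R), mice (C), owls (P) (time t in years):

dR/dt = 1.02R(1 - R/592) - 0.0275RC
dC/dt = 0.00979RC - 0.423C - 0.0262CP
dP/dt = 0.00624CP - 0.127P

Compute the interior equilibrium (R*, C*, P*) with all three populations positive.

R* ≈ 267, C* ≈ 20.4, P* ≈ 83.7

From dP/dt = 0: 0.00624C* = 0.127, so C* = 20.4.
From dR/dt = 0: 1.02(1 - R*/592) = 0.0275·20.4, giving R* = 592·(1 - 0.549) = 267.
From dC/dt = 0: 0.00979·267 - 0.423 = 0.0262P*, so P* = 2.19/0.0262 = 83.7.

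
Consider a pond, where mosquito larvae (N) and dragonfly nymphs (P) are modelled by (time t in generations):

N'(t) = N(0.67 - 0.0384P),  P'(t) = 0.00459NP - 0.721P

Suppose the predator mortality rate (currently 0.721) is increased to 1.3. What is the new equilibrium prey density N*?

N* ≈ 283

At the interior fixed point, setting dP/dt = 0 with P > 0 fixes N* = (predator death rate)/(NP coefficient) — independent of the other coefficients.
With the change, N* = 1.3/0.00459 = 283; it rises from 157.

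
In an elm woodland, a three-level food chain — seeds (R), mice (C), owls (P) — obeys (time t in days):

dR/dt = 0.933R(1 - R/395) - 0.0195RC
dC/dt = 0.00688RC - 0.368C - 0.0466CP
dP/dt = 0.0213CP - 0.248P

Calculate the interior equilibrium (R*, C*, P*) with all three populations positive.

R* ≈ 299, C* ≈ 11.6, P* ≈ 36.2

From dP/dt = 0: 0.0213C* = 0.248, so C* = 11.6.
From dR/dt = 0: 0.933(1 - R*/395) = 0.0195·11.6, giving R* = 395·(1 - 0.243) = 299.
From dC/dt = 0: 0.00688·299 - 0.368 = 0.0466P*, so P* = 1.69/0.0466 = 36.2.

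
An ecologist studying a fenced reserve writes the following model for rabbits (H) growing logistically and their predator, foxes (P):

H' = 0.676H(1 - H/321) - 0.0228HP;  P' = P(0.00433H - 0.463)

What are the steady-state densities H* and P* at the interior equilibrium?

From dP/dt = 0 with P > 0: 0.00433H* = 0.463, so H* = 107.
Substitute into dH/dt = 0: 0.676(1 - 107/321) = 0.0228P*.
The bracket is 0.667, giving P* = 0.451/0.0228 = 19.8.

H* ≈ 107, P* ≈ 19.8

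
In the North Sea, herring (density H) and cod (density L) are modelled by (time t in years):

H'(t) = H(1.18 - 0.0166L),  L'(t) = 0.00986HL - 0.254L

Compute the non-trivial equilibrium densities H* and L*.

Set dL/dt = 0 with L > 0: 0.00986H - 0.254 = 0, so H* = 0.254/0.00986 = 25.8.
Set dH/dt = 0 with H > 0: 1.18 - 0.0166L = 0, so L* = 1.18/0.0166 = 71.1.

H* ≈ 25.8, L* ≈ 71.1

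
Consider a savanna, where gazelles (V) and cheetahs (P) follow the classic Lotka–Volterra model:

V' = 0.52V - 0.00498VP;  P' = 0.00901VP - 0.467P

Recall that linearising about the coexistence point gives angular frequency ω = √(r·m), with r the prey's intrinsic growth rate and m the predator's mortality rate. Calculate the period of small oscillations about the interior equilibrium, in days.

Here r = 0.52 and m = 0.467, so r·m = 0.243.
ω = √0.243 = 0.493 per day, hence T = 2π/ω ≈ 12.8 days.

T ≈ 12.8 days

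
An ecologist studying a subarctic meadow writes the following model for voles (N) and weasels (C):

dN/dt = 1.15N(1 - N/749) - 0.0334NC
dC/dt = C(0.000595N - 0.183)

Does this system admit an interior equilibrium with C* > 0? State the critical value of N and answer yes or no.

The predator equation gives dC/dt > 0 only when N > 0.183/0.000595 = 308.
Without the predator, N → K = 749. Since 749 > 308, the predator can invade and persist.

Threshold N = 308; K > 308, so yes, the predator persists.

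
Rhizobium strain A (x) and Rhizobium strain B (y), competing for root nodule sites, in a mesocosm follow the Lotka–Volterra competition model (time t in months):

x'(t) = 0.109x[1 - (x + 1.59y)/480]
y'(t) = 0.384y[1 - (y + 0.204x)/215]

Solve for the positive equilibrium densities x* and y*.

x* ≈ 204, y* ≈ 173

Setting both brackets to zero gives the nullclines x + 1.59y = 480 and 0.204x + y = 215.
Substituting y = 215 - 0.204x into the first: x(1 - 1.59·0.204) = 480 - 1.59·215.
So x* = 138/0.676 = 204, and then y* = 215 - 0.204·204 = 173.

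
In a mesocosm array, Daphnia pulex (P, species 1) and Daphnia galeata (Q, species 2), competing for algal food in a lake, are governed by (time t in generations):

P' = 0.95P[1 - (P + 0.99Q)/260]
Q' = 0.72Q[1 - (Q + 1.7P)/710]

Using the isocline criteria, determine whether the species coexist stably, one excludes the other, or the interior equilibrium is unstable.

species 2 excludes species 1

Compare the nullcline intercepts: K1/α12 = 260/0.99 = 263 < K2 = 710; K2/α21 = 710/1.7 = 418 > K1 = 260.
Since the inequalities point opposite ways, species 2 can invade but species 1 cannot.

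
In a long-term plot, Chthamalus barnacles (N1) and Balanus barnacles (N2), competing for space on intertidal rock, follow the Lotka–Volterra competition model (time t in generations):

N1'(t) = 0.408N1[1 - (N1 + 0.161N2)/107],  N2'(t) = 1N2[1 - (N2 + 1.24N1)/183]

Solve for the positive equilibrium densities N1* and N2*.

N1* ≈ 96.9, N2* ≈ 62.9

Setting both brackets to zero gives the nullclines N1 + 0.161N2 = 107 and 1.24N1 + N2 = 183.
Substituting N2 = 183 - 1.24N1 into the first: N1(1 - 0.161·1.24) = 107 - 0.161·183.
So N1* = 77.5/0.8 = 96.9, and then N2* = 183 - 1.24·96.9 = 62.9.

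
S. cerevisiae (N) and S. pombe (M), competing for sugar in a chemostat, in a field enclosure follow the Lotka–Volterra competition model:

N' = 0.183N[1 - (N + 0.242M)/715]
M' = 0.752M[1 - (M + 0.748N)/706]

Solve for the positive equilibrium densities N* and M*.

Setting both brackets to zero gives the nullclines N + 0.242M = 715 and 0.748N + M = 706.
Substituting M = 706 - 0.748N into the first: N(1 - 0.242·0.748) = 715 - 0.242·706.
So N* = 544/0.819 = 664, and then M* = 706 - 0.748·664 = 209.

N* ≈ 664, M* ≈ 209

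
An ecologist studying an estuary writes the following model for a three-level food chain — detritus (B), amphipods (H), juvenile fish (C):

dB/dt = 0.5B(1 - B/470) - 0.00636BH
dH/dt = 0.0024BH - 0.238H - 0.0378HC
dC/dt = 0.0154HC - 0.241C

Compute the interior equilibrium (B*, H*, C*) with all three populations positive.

B* ≈ 376, H* ≈ 15.6, C* ≈ 17.6

From dC/dt = 0: 0.0154H* = 0.241, so H* = 15.6.
From dB/dt = 0: 0.5(1 - B*/470) = 0.00636·15.6, giving B* = 470·(1 - 0.199) = 376.
From dH/dt = 0: 0.0024·376 - 0.238 = 0.0378C*, so C* = 0.665/0.0378 = 17.6.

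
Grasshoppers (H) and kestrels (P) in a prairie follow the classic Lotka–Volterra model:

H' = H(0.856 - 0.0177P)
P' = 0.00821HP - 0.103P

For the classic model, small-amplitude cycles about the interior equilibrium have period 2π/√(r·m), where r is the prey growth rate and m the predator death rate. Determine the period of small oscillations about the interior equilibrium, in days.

Here r = 0.856 and m = 0.103, so r·m = 0.0882.
ω = √0.0882 = 0.297 per day, hence T = 2π/ω ≈ 21.2 days.

T ≈ 21.2 days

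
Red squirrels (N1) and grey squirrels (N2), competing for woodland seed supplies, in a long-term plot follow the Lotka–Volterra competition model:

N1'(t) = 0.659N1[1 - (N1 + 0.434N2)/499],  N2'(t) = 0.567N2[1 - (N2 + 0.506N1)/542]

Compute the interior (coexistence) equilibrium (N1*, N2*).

N1* ≈ 338, N2* ≈ 371

Setting both brackets to zero gives the nullclines N1 + 0.434N2 = 499 and 0.506N1 + N2 = 542.
Substituting N2 = 542 - 0.506N1 into the first: N1(1 - 0.434·0.506) = 499 - 0.434·542.
So N1* = 264/0.78 = 338, and then N2* = 542 - 0.506·338 = 371.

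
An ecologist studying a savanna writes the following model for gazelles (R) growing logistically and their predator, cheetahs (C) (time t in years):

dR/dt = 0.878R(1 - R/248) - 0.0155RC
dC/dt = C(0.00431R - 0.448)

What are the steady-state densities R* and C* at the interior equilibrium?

From dC/dt = 0 with C > 0: 0.00431R* = 0.448, so R* = 104.
Substitute into dR/dt = 0: 0.878(1 - 104/248) = 0.0155C*.
The bracket is 0.581, giving C* = 0.51/0.0155 = 32.9.

R* ≈ 104, C* ≈ 32.9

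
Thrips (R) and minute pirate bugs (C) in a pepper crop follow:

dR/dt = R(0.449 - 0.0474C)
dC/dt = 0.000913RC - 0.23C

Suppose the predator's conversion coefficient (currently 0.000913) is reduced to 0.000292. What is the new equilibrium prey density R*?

At the interior fixed point, setting dC/dt = 0 with C > 0 fixes R* = (predator death rate)/(RC coefficient) — independent of the other coefficients.
With the change, R* = 0.23/0.000292 = 788; it rises from 252.

R* ≈ 788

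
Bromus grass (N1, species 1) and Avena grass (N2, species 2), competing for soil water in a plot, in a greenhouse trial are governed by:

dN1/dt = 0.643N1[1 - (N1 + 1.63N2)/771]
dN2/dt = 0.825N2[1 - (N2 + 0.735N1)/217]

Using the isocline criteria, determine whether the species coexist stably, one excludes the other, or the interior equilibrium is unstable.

species 1 excludes species 2

Compare the nullcline intercepts: K1/α12 = 771/1.63 = 473 > K2 = 217; K2/α21 = 217/0.735 = 295 < K1 = 771.
Since the inequalities point opposite ways, species 1 can invade but species 2 cannot.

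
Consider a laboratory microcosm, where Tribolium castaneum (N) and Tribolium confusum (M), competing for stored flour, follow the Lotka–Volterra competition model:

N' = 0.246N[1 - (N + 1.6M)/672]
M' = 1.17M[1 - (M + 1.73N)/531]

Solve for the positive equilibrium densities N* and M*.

N* ≈ 100, M* ≈ 357

Setting both brackets to zero gives the nullclines N + 1.6M = 672 and 1.73N + M = 531.
Substituting M = 531 - 1.73N into the first: N(1 - 1.6·1.73) = 672 - 1.6·531.
So N* = -178/-1.77 = 100, and then M* = 531 - 1.73·100 = 357.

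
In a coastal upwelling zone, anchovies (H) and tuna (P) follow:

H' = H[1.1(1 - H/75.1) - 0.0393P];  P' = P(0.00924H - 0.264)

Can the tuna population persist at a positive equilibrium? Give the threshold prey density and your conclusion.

The predator equation gives dP/dt > 0 only when H > 0.264/0.00924 = 28.6.
Without the predator, H → K = 75.1. Since 75.1 > 28.6, the predator can invade and persist.

Threshold H = 28.6; K > 28.6, so yes, the predator persists.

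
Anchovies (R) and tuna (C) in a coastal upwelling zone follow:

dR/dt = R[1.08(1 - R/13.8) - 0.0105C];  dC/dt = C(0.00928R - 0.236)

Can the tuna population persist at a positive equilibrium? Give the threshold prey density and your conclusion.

Threshold R = 25.4; K < 25.4, so no, the predator goes extinct.

The predator equation gives dC/dt > 0 only when R > 0.236/0.00928 = 25.4.
Without the predator, R → K = 13.8. Since 13.8 < 25.4, the predator cannot invade.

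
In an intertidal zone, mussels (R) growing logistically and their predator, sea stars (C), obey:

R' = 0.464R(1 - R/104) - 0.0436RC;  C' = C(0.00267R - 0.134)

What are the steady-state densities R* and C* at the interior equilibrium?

R* ≈ 50.2, C* ≈ 5.51

From dC/dt = 0 with C > 0: 0.00267R* = 0.134, so R* = 50.2.
Substitute into dR/dt = 0: 0.464(1 - 50.2/104) = 0.0436C*.
The bracket is 0.517, giving C* = 0.24/0.0436 = 5.51.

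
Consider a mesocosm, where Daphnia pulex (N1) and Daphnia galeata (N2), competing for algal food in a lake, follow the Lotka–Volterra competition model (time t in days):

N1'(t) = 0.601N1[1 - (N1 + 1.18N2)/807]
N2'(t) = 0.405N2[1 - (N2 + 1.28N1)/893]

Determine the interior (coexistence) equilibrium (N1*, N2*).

N1* ≈ 483, N2* ≈ 274

Setting both brackets to zero gives the nullclines N1 + 1.18N2 = 807 and 1.28N1 + N2 = 893.
Substituting N2 = 893 - 1.28N1 into the first: N1(1 - 1.18·1.28) = 807 - 1.18·893.
So N1* = -247/-0.51 = 483, and then N2* = 893 - 1.28·483 = 274.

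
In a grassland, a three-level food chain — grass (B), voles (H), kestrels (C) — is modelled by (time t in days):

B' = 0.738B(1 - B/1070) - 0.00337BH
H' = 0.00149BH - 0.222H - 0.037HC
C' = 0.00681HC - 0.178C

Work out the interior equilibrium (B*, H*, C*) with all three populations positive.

From dC/dt = 0: 0.00681H* = 0.178, so H* = 26.1.
From dB/dt = 0: 0.738(1 - B*/1070) = 0.00337·26.1, giving B* = 1070·(1 - 0.119) = 942.
From dH/dt = 0: 0.00149·942 - 0.222 = 0.037C*, so C* = 1.18/0.037 = 31.9.

B* ≈ 942, H* ≈ 26.1, C* ≈ 31.9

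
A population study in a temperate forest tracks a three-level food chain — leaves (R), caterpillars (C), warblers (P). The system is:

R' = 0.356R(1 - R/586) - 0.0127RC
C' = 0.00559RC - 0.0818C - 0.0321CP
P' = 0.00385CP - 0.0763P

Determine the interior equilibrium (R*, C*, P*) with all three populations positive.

From dP/dt = 0: 0.00385C* = 0.0763, so C* = 19.8.
From dR/dt = 0: 0.356(1 - R*/586) = 0.0127·19.8, giving R* = 586·(1 - 0.707) = 172.
From dC/dt = 0: 0.00559·172 - 0.0818 = 0.0321P*, so P* = 0.878/0.0321 = 27.4.

R* ≈ 172, C* ≈ 19.8, P* ≈ 27.4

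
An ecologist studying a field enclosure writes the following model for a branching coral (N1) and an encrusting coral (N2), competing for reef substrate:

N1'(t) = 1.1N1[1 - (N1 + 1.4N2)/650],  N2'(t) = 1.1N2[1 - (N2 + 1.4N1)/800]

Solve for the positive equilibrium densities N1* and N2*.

Setting both brackets to zero gives the nullclines N1 + 1.4N2 = 650 and 1.4N1 + N2 = 800.
Substituting N2 = 800 - 1.4N1 into the first: N1(1 - 1.4·1.4) = 650 - 1.4·800.
So N1* = -470/-0.96 = 490, and then N2* = 800 - 1.4·490 = 115.

N1* ≈ 490, N2* ≈ 115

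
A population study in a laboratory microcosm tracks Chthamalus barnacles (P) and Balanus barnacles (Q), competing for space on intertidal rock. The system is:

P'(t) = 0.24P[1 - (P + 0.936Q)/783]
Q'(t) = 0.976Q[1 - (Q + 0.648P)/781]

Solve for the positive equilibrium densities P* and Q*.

Setting both brackets to zero gives the nullclines P + 0.936Q = 783 and 0.648P + Q = 781.
Substituting Q = 781 - 0.648P into the first: P(1 - 0.936·0.648) = 783 - 0.936·781.
So P* = 52/0.393 = 132, and then Q* = 781 - 0.648·132 = 695.

P* ≈ 132, Q* ≈ 695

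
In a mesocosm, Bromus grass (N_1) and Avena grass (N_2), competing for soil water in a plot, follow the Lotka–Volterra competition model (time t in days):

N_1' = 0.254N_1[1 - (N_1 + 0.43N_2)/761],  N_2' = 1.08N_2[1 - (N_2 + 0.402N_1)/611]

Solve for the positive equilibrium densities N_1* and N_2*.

Setting both brackets to zero gives the nullclines N_1 + 0.43N_2 = 761 and 0.402N_1 + N_2 = 611.
Substituting N_2 = 611 - 0.402N_1 into the first: N_1(1 - 0.43·0.402) = 761 - 0.43·611.
So N_1* = 498/0.827 = 602, and then N_2* = 611 - 0.402·602 = 369.

N_1* ≈ 602, N_2* ≈ 369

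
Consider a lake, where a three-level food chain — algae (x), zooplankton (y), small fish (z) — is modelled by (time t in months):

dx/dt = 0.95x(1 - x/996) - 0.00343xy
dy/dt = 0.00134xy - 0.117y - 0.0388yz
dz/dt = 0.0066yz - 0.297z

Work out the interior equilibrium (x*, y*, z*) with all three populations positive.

From dz/dt = 0: 0.0066y* = 0.297, so y* = 45.
From dx/dt = 0: 0.95(1 - x*/996) = 0.00343·45, giving x* = 996·(1 - 0.162) = 834.
From dy/dt = 0: 0.00134·834 - 0.117 = 0.0388z*, so z* = 1/0.0388 = 25.8.

x* ≈ 834, y* ≈ 45, z* ≈ 25.8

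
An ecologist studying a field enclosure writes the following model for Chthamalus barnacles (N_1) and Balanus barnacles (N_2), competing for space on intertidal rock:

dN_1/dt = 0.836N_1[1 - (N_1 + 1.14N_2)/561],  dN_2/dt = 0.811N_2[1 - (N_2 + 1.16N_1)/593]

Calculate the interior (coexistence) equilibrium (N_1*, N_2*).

Setting both brackets to zero gives the nullclines N_1 + 1.14N_2 = 561 and 1.16N_1 + N_2 = 593.
Substituting N_2 = 593 - 1.16N_1 into the first: N_1(1 - 1.14·1.16) = 561 - 1.14·593.
So N_1* = -115/-0.322 = 357, and then N_2* = 593 - 1.16·357 = 179.

N_1* ≈ 357, N_2* ≈ 179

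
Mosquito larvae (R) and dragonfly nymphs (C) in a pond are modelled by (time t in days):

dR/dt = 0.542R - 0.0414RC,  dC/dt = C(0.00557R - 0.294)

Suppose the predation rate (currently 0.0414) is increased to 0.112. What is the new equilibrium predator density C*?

At the interior fixed point, setting dR/dt = 0 with R > 0 fixes C* = (prey growth rate)/(RC coefficient) — independent of the other coefficients.
With the change, C* = 0.542/0.112 = 4.84; it falls from 13.1.

C* ≈ 4.84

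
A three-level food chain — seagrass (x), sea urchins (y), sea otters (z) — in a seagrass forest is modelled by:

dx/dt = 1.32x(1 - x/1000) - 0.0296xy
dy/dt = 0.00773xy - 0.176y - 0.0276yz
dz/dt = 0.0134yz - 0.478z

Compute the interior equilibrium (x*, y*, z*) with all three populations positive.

x* ≈ 200, y* ≈ 35.7, z* ≈ 49.7

From dz/dt = 0: 0.0134y* = 0.478, so y* = 35.7.
From dx/dt = 0: 1.32(1 - x*/1000) = 0.0296·35.7, giving x* = 1000·(1 - 0.8) = 200.
From dy/dt = 0: 0.00773·200 - 0.176 = 0.0276z*, so z* = 1.37/0.0276 = 49.7.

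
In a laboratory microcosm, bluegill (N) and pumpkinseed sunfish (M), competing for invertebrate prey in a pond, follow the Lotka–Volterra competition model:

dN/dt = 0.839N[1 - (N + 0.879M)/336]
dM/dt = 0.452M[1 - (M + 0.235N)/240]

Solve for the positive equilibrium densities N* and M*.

N* ≈ 158, M* ≈ 203

Setting both brackets to zero gives the nullclines N + 0.879M = 336 and 0.235N + M = 240.
Substituting M = 240 - 0.235N into the first: N(1 - 0.879·0.235) = 336 - 0.879·240.
So N* = 125/0.793 = 158, and then M* = 240 - 0.235·158 = 203.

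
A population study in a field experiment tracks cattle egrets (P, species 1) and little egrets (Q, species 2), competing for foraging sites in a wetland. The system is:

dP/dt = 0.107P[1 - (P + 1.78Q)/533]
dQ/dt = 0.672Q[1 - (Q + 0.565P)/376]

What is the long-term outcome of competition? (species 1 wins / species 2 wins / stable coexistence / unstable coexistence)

Compare the nullcline intercepts: K1/α12 = 533/1.78 = 299 < K2 = 376; K2/α21 = 376/0.565 = 665 > K1 = 533.
Since the inequalities point opposite ways, species 2 can invade but species 1 cannot.

species 2 excludes species 1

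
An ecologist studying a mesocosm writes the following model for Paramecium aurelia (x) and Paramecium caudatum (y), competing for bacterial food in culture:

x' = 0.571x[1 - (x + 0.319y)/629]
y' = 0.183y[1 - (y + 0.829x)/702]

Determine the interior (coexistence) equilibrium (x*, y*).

x* ≈ 551, y* ≈ 245

Setting both brackets to zero gives the nullclines x + 0.319y = 629 and 0.829x + y = 702.
Substituting y = 702 - 0.829x into the first: x(1 - 0.319·0.829) = 629 - 0.319·702.
So x* = 405/0.736 = 551, and then y* = 702 - 0.829·551 = 245.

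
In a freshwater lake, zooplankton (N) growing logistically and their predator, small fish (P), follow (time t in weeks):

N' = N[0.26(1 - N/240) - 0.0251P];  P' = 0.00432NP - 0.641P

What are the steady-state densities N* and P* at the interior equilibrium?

N* ≈ 148, P* ≈ 3.95

From dP/dt = 0 with P > 0: 0.00432N* = 0.641, so N* = 148.
Substitute into dN/dt = 0: 0.26(1 - 148/240) = 0.0251P*.
The bracket is 0.382, giving P* = 0.0993/0.0251 = 3.95.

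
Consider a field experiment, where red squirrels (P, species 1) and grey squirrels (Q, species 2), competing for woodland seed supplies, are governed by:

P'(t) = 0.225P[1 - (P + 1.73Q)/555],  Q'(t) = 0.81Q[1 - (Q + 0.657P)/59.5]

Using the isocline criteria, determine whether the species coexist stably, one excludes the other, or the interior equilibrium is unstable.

species 1 excludes species 2

Compare the nullcline intercepts: K1/α12 = 555/1.73 = 321 > K2 = 59.5; K2/α21 = 59.5/0.657 = 90.6 < K1 = 555.
Since the inequalities point opposite ways, species 1 can invade but species 2 cannot.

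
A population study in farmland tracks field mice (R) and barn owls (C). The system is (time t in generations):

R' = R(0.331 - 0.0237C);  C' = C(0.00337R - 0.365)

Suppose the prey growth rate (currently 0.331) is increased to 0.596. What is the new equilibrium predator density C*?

At the interior fixed point, setting dR/dt = 0 with R > 0 fixes C* = (prey growth rate)/(RC coefficient) — independent of the other coefficients.
With the change, C* = 0.596/0.0237 = 25.1; it rises from 14.

C* ≈ 25.1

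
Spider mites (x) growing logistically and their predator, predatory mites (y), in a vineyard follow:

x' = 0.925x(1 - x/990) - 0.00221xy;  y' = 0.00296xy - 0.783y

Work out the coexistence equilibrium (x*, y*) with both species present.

x* ≈ 265, y* ≈ 307

From dy/dt = 0 with y > 0: 0.00296x* = 0.783, so x* = 265.
Substitute into dx/dt = 0: 0.925(1 - 265/990) = 0.00221y*.
The bracket is 0.733, giving y* = 0.678/0.00221 = 307.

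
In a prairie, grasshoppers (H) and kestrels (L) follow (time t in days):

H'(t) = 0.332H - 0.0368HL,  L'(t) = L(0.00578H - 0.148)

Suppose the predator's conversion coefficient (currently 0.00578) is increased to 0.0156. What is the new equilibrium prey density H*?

H* ≈ 9.49

At the interior fixed point, setting dL/dt = 0 with L > 0 fixes H* = (predator death rate)/(HL coefficient) — independent of the other coefficients.
With the change, H* = 0.148/0.0156 = 9.49; it falls from 25.6.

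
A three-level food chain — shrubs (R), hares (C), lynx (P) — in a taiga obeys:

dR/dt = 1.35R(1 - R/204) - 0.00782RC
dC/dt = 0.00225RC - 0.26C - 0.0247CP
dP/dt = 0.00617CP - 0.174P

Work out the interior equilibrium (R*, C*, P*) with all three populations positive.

From dP/dt = 0: 0.00617C* = 0.174, so C* = 28.2.
From dR/dt = 0: 1.35(1 - R*/204) = 0.00782·28.2, giving R* = 204·(1 - 0.163) = 171.
From dC/dt = 0: 0.00225·171 - 0.26 = 0.0247P*, so P* = 0.124/0.0247 = 5.02.

R* ≈ 171, C* ≈ 28.2, P* ≈ 5.02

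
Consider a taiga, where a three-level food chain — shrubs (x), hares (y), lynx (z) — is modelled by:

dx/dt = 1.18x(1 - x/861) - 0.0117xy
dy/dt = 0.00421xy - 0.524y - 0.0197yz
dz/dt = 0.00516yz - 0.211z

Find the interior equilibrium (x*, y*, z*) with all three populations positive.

From dz/dt = 0: 0.00516y* = 0.211, so y* = 40.9.
From dx/dt = 0: 1.18(1 - x*/861) = 0.0117·40.9, giving x* = 861·(1 - 0.405) = 512.
From dy/dt = 0: 0.00421·512 - 0.524 = 0.0197z*, so z* = 1.63/0.0197 = 82.8.

x* ≈ 512, y* ≈ 40.9, z* ≈ 82.8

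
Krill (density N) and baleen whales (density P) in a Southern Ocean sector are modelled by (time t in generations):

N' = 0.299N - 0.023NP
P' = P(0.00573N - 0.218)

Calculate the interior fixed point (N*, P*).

Set dP/dt = 0 with P > 0: 0.00573N - 0.218 = 0, so N* = 0.218/0.00573 = 38.
Set dN/dt = 0 with N > 0: 0.299 - 0.023P = 0, so P* = 0.299/0.023 = 13.

N* ≈ 38, P* ≈ 13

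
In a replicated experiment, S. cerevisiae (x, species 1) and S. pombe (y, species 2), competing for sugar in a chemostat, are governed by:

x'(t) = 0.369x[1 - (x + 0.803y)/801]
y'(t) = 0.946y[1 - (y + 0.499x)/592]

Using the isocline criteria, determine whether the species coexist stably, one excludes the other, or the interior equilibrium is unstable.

Compare the nullcline intercepts: K1/α12 = 801/0.803 = 998 > K2 = 592; K2/α21 = 592/0.499 = 1190 > K1 = 801.
Since both inequalities hold, each species can invade when rare, so the interior equilibrium is stable.

stable coexistence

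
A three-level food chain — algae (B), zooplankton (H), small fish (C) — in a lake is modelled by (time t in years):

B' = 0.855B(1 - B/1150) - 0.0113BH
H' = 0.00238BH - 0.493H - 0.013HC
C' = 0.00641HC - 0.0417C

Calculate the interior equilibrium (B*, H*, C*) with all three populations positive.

From dC/dt = 0: 0.00641H* = 0.0417, so H* = 6.51.
From dB/dt = 0: 0.855(1 - B*/1150) = 0.0113·6.51, giving B* = 1150·(1 - 0.086) = 1050.
From dH/dt = 0: 0.00238·1050 - 0.493 = 0.013C*, so C* = 2.01/0.013 = 155.

B* ≈ 1050, H* ≈ 6.51, C* ≈ 155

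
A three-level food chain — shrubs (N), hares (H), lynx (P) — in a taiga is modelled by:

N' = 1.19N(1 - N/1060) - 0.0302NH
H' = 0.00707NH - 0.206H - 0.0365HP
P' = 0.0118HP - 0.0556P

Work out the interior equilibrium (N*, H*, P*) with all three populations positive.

N* ≈ 933, H* ≈ 4.71, P* ≈ 175

From dP/dt = 0: 0.0118H* = 0.0556, so H* = 4.71.
From dN/dt = 0: 1.19(1 - N*/1060) = 0.0302·4.71, giving N* = 1060·(1 - 0.12) = 933.
From dH/dt = 0: 0.00707·933 - 0.206 = 0.0365P*, so P* = 6.39/0.0365 = 175.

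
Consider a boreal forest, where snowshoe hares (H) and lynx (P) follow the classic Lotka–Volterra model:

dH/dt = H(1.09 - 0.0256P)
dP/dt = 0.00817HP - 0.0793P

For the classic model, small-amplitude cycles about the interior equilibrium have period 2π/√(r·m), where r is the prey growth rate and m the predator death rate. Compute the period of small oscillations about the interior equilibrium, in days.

Here r = 1.09 and m = 0.0793, so r·m = 0.0864.
ω = √0.0864 = 0.294 per day, hence T = 2π/ω ≈ 21.4 days.

T ≈ 21.4 days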